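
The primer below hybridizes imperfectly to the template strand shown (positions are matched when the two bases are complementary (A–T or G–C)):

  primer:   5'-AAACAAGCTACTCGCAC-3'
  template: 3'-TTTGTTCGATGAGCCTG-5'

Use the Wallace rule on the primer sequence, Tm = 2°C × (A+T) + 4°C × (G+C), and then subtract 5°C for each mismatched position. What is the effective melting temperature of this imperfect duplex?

45°C

Primer base counts: A=7, T=2, G=2, C=6 → A+T=9, G+C=8
Perfect-match Tm = 2(9) + 4(8) = 18 + 32 = 50°C
Mismatches (positions where the bases are not complementary): 1 (at position 15)
Effective Tm = 50 − 1×5 = 50 − 5 = 45°C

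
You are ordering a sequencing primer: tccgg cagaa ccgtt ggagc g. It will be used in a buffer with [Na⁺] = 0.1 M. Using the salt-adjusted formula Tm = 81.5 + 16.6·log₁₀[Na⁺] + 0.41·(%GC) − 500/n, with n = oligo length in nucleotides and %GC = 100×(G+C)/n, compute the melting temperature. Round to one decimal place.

Length n = 21. G=8, A=4, C=6, T=3
G+C = 14, so %GC = 14/21 × 100 = 66.667%
Salt term: 16.6 × (-1) = -16.6
GC term: 0.41 × 66.667 = 27.333; length term: −500/21 = −23.81
Tm = 81.5 + (-16.6) + 27.333 − 23.81 = 68.423 → 68.4°C

68.4°C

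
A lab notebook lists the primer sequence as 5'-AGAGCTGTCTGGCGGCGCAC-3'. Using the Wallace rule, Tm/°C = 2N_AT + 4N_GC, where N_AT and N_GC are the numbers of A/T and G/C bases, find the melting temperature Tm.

68°C

Base counts: C=6, G=8, T=3, A=3
A+T = 6, G+C = 14
Tm = 2(6) + 4(14) = 12 + 56 = 68°C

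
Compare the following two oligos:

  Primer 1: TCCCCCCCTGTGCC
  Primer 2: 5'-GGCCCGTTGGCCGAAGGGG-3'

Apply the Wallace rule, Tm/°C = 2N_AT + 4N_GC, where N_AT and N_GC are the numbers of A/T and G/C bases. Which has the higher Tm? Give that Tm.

Primer 1: A+T=3, G+C=11 → Tm = 2(3)+4(11) = 50°C
Primer 2: A+T=4, G+C=15 → Tm = 2(4)+4(15) = 68°C
50°C vs 68°C → primer 2 is higher.

Primer 2, 68°C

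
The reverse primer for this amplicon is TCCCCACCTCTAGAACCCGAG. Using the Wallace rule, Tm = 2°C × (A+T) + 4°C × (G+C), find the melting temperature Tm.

Scanning the sequence gives G=3, A=5, C=10, T=3.
A+T = 8, G+C = 13
Tm = 2×8 + 4×13 = 68°C

68°C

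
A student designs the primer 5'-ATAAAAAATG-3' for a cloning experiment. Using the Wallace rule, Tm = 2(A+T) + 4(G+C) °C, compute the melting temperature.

22°C

Scanning the sequence gives G=1, C=0, A=7, T=2.
AT pairs contribute 9, GC pairs contribute 1.
Tm = 4·1 + 2·9 = 4 + 18 = 22°C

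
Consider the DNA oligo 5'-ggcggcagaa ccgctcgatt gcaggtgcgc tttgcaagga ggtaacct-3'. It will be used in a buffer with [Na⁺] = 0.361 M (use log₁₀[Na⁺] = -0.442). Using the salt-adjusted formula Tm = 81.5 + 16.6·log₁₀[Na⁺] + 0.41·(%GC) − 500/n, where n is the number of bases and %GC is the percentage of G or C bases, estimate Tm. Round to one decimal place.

88.5°C

Length n = 48. G=17, T=9, C=12, A=10
G+C = 29, so %GC = 29/48 × 100 = 60.417%
Salt term: 16.6 × (-0.442) = -7.337
GC term: 0.41 × 60.417 = 24.771; length term: −500/48 = −10.417
Tm = 81.5 + (-7.337) + 24.771 − 10.417 = 88.517 → 88.5°C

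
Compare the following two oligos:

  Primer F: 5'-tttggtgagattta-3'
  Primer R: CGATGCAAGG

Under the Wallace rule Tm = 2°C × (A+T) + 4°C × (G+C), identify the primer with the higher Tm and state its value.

Primer F, 36°C

Primer F: A+T=10, G+C=4 → Tm = 2(10)+4(4) = 36°C
Primer R: A+T=4, G+C=6 → Tm = 2(4)+4(6) = 32°C
36°C vs 32°C → primer F is higher.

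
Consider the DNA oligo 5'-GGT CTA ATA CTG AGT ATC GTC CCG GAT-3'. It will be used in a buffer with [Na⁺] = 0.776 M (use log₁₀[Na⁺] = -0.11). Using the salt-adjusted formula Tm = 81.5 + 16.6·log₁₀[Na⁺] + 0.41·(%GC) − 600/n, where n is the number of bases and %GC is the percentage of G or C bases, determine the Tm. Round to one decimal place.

Length n = 27. Counting bases: T=8, A=6, C=6, G=7
G+C = 13, so %GC = 13/27 × 100 = 48.148%
Salt term: 16.6 × (-0.11) = -1.826
GC term: 0.41 × 48.148 = 19.741; length term: −600/27 = −22.222
Tm = 81.5 + (-1.826) + 19.741 − 22.222 = 77.193 → 77.2°C

77.2°C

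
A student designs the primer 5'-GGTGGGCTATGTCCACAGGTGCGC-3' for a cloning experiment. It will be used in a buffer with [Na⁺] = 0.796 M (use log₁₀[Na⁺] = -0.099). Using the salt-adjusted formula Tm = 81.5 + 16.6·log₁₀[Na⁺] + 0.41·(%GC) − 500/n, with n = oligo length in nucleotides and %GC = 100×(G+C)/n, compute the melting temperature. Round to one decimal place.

Length n = 24. Scanning the sequence gives T=5, A=3, G=10, C=6.
G+C = 16, so %GC = 16/24 × 100 = 66.667%
Salt term: 16.6 × (-0.099) = -1.643
GC term: 0.41 × 66.667 = 27.333; length term: −500/24 = −20.833
Tm = 81.5 + (-1.643) + 27.333 − 20.833 = 86.357 → 86.4°C

86.4°C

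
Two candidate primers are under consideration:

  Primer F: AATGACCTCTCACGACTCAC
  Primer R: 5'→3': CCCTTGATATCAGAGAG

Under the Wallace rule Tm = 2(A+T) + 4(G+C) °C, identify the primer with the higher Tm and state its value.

Primer F, 60°C

Primer F: A+T=10, G+C=10 → Tm = 2(10)+4(10) = 60°C
Primer R: A+T=9, G+C=8 → Tm = 2(9)+4(8) = 50°C
60°C vs 50°C → primer F is higher.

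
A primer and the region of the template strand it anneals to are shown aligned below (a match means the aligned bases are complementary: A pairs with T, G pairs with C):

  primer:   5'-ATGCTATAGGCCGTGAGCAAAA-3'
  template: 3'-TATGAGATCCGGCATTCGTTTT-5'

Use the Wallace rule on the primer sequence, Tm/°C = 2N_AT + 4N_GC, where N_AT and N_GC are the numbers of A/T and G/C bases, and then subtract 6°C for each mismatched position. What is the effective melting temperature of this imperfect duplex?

Primer base counts: A=8, T=4, G=6, C=4 → A+T=12, G+C=10
Perfect-match Tm = 2(12) + 4(10) = 24 + 40 = 64°C
Mismatches (positions where the bases are not complementary): 3 (at positions 3, 6, 15)
Effective Tm = 64 − 3×6 = 64 − 18 = 46°C

46°C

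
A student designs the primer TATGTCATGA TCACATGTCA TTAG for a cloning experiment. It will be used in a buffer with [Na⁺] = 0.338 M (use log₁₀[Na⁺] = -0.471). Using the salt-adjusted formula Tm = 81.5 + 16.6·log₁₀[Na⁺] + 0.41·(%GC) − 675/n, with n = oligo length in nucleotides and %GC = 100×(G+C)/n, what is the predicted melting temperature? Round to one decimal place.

59.2°C

Length n = 24. Base counts: T=9, A=7, G=4, C=4
G+C = 8, so %GC = 8/24 × 100 = 33.333%
Salt term: 16.6 × (-0.471) = -7.819
GC term: 0.41 × 33.333 = 13.667; length term: −675/24 = −28.125
Tm = 81.5 + (-7.819) + 13.667 − 28.125 = 59.223 → 59.2°C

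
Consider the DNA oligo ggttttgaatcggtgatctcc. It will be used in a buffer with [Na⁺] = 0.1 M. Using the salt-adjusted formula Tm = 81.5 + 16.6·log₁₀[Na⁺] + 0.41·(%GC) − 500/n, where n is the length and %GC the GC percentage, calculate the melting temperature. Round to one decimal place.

Length n = 21. Scanning the sequence gives T=8, G=6, A=3, C=4.
G+C = 10, so %GC = 10/21 × 100 = 47.619%
Salt term: 16.6 × (-1) = -16.6
GC term: 0.41 × 47.619 = 19.524; length term: −500/21 = −23.81
Tm = 81.5 + (-16.6) + 19.524 − 23.81 = 60.614 → 60.6°C

60.6°C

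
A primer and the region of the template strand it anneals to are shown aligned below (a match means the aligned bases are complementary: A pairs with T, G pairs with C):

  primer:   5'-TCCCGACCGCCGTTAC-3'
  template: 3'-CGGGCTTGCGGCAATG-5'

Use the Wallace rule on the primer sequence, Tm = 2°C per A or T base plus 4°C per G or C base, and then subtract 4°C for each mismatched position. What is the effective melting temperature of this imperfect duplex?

Primer base counts: A=2, T=3, G=3, C=8 → A+T=5, G+C=11
Perfect-match Tm = 2(5) + 4(11) = 10 + 44 = 54°C
Mismatches (positions where the bases are not complementary): 2 (at positions 1, 7)
Effective Tm = 54 − 2×4 = 54 − 8 = 46°C

46°C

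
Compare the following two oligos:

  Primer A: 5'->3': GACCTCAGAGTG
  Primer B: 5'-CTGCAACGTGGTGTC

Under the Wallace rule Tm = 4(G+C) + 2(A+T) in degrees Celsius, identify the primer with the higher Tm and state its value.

Primer A: A+T=5, G+C=7 → Tm = 2(5)+4(7) = 38°C
Primer B: A+T=6, G+C=9 → Tm = 2(6)+4(9) = 48°C
38°C vs 48°C → primer B is higher.

Primer B, 48°C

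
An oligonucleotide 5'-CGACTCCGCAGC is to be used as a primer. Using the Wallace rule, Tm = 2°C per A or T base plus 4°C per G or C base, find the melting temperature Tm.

Base counts: T=1, A=2, C=6, G=3
So N_AT = 3 and N_GC = 9.
Tm = 2(3) + 4(9) = 6 + 36 = 42°C

42°C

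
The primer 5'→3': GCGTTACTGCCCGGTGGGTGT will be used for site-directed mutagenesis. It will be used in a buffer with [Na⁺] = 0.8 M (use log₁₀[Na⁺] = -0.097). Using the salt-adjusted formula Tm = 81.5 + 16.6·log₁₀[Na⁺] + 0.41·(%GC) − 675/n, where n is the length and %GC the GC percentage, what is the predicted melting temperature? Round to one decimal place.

Length n = 21. Base counts: G=9, A=1, T=6, C=5
G+C = 14, so %GC = 14/21 × 100 = 66.667%
Salt term: 16.6 × (-0.097) = -1.61
GC term: 0.41 × 66.667 = 27.333; length term: −675/21 = −32.143
Tm = 81.5 + (-1.61) + 27.333 − 32.143 = 75.08 → 75.1°C

75.1°C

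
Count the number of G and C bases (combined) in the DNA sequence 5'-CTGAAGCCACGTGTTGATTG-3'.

10

Counting bases: G=6, A=4, T=6, C=4
G+C = 6 + 4 = 10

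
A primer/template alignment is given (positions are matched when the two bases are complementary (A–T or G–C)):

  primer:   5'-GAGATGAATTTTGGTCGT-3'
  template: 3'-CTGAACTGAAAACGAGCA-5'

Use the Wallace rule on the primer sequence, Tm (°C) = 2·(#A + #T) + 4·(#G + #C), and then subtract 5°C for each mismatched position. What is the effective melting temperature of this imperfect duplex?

30°C

Primer base counts: A=4, T=7, G=6, C=1 → A+T=11, G+C=7
Perfect-match Tm = 2(11) + 4(7) = 22 + 28 = 50°C
Mismatches (positions where the bases are not complementary): 4 (at positions 3, 4, 8, 14)
Effective Tm = 50 − 4×5 = 50 − 20 = 30°C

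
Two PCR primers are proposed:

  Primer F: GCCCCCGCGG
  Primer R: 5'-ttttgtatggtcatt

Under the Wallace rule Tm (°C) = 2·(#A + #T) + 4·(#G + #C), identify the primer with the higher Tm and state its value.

Primer F, 40°C

Primer F: A+T=0, G+C=10 → Tm = 2(0)+4(10) = 40°C
Primer R: A+T=11, G+C=4 → Tm = 2(11)+4(4) = 38°C
40°C vs 38°C → primer F is higher.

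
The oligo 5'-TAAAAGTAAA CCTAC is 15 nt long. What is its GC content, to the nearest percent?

27%

Scanning the sequence gives C=3, G=1, A=8, T=3.
G+C = 1 + 3 = 4 out of 15 bases
%GC = 4/15 × 100 = 26.67% ≈ 27%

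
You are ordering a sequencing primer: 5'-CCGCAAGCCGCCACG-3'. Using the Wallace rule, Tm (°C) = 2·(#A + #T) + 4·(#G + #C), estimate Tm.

54°C

C=8, T=0, G=4, A=3
So N_AT = 3 and N_GC = 12.
Tm = 4·12 + 2·3 = 48 + 6 = 54°C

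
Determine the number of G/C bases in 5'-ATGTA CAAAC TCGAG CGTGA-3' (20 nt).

Scanning the sequence gives C=4, T=4, A=7, G=5.
Total G or C: 5 + 4 = 9

9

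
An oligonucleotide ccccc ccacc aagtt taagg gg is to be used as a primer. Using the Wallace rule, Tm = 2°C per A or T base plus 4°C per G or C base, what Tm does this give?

Base counts: G=5, T=3, C=9, A=5
A+T = 8, G+C = 14
Tm = 2×8 + 4×14 = 72°C

72°C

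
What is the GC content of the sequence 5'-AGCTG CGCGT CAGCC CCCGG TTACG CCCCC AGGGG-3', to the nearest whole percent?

Counting bases: C=15, G=12, A=4, T=4
G+C = 12 + 15 = 27 out of 35 bases
%GC = 27/35 × 100 = 77.14% ≈ 77%

77%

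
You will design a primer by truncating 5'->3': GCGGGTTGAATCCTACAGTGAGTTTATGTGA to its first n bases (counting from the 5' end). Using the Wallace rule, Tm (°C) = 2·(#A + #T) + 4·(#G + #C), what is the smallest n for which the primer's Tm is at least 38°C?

n = 12

First 11 bases: GCGGGTTGAAT → Tm = 34°C (< 38°C)
First 12 bases: GCGGGTTGAATC → Tm = 38°C (≥ 38°C)
Since every base adds ≥2°C, Tm only increases with n, so the threshold is first crossed at n = 12.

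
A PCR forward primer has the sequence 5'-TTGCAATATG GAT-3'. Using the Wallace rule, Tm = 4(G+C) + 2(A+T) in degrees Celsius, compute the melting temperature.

34°C

Scanning the sequence gives A=4, T=5, G=3, C=1.
So N_AT = 9 and N_GC = 4.
Tm = 2×9 + 4×4 = 34°C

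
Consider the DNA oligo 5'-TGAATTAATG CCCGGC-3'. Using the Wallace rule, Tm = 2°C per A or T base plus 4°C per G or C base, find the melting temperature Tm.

Base counts: T=4, G=4, C=4, A=4
A+T = 8, G+C = 8
Tm = 2×8 + 4×8 = 48°C

48°C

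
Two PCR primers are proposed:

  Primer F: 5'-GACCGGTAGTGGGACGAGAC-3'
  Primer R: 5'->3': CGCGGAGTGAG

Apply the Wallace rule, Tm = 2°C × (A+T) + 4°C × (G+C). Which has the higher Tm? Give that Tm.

Primer F, 66°C

Primer F: A+T=7, G+C=13 → Tm = 2(7)+4(13) = 66°C
Primer R: A+T=3, G+C=8 → Tm = 2(3)+4(8) = 38°C
66°C vs 38°C → primer F is higher.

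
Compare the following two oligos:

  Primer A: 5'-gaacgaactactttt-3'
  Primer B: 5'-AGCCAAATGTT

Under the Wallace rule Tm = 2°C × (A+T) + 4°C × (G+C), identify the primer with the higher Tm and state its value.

Primer A, 40°C

Primer A: A+T=10, G+C=5 → Tm = 2(10)+4(5) = 40°C
Primer B: A+T=7, G+C=4 → Tm = 2(7)+4(4) = 30°C
40°C vs 30°C → primer A is higher.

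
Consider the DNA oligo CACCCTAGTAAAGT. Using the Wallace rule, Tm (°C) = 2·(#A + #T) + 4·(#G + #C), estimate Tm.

40°C

C=4, A=5, T=3, G=2
A+T = 8, G+C = 6
Tm = 2(8) + 4(6) = 16 + 24 = 40°C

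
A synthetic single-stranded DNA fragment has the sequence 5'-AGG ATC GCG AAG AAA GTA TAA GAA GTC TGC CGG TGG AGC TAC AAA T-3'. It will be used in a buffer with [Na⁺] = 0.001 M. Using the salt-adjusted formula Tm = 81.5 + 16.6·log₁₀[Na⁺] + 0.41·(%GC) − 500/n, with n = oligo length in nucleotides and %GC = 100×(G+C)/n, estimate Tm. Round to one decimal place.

Length n = 46. Base counts: A=17, G=14, C=7, T=8
G+C = 21, so %GC = 21/46 × 100 = 45.652%
Salt term: 16.6 × (-3) = -49.8
GC term: 0.41 × 45.652 = 18.717; length term: −500/46 = −10.87
Tm = 81.5 + (-49.8) + 18.717 − 10.87 = 39.547 → 39.5°C

39.5°C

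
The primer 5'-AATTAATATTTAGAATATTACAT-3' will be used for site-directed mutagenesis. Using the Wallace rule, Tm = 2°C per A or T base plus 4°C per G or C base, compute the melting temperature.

50°C

Scanning the sequence gives A=11, G=1, T=10, C=1.
So N_AT = 21 and N_GC = 2.
Tm = 2(21) + 4(2) = 42 + 8 = 50°C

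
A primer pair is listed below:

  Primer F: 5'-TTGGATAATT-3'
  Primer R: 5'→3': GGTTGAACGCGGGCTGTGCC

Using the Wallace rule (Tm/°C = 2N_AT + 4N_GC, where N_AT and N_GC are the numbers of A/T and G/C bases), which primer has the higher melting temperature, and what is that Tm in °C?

Primer F: A+T=8, G+C=2 → Tm = 2(8)+4(2) = 24°C
Primer R: A+T=6, G+C=14 → Tm = 2(6)+4(14) = 68°C
24°C vs 68°C → primer R is higher.

Primer R, 68°C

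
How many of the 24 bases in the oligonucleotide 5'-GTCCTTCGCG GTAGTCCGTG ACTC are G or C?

15

Base counts: T=7, G=7, A=2, C=8
Total G or C: 7 + 8 = 15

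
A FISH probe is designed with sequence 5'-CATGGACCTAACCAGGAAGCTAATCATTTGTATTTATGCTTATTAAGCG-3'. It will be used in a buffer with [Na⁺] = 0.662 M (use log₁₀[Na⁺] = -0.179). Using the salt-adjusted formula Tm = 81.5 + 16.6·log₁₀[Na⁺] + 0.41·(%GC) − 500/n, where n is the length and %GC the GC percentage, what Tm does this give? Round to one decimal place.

83.4°C

Length n = 49. Scanning the sequence gives G=9, A=15, C=9, T=16.
G+C = 18, so %GC = 18/49 × 100 = 36.735%
Salt term: 16.6 × (-0.179) = -2.971
GC term: 0.41 × 36.735 = 15.061; length term: −500/49 = −10.204
Tm = 81.5 + (-2.971) + 15.061 − 10.204 = 83.386 → 83.4°C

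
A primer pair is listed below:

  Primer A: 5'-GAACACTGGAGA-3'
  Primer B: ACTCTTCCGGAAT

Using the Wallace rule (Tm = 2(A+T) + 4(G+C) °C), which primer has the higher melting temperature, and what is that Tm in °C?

Primer A: A+T=6, G+C=6 → Tm = 2(6)+4(6) = 36°C
Primer B: A+T=7, G+C=6 → Tm = 2(7)+4(6) = 38°C
36°C vs 38°C → primer B is higher.

Primer B, 38°C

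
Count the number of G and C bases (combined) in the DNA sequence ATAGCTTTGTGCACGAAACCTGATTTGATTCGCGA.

15

A=9, T=11, C=7, G=8
G+C = 8 + 7 = 15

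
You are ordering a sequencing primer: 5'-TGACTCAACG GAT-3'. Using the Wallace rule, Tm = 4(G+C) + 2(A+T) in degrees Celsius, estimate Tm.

38°C

Scanning the sequence gives A=4, T=3, C=3, G=3.
A+T = 7, G+C = 6
Tm = 2×7 + 4×6 = 38°C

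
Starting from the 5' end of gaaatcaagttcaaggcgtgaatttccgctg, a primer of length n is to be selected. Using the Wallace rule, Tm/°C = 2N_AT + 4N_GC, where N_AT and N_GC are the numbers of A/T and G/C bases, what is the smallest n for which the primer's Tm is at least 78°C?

n = 28

First 27 bases: GAAATCAAGTTCAAGGCGTGAATTTCC → Tm = 76°C (< 78°C)
First 28 bases: GAAATCAAGTTCAAGGCGTGAATTTCCG → Tm = 80°C (≥ 78°C)
Since every base adds ≥2°C, Tm only increases with n, so the threshold is first crossed at n = 28.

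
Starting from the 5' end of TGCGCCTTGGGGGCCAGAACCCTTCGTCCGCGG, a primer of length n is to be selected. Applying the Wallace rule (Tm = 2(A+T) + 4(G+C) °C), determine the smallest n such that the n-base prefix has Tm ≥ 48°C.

First 13 bases: TGCGCCTTGGGGG → Tm = 46°C (< 48°C)
First 14 bases: TGCGCCTTGGGGGC → Tm = 50°C (≥ 48°C)
Each additional base adds 2°C (A/T) or 4°C (G/C), so Tm is non-decreasing in n; n = 14 is the first length to reach 48°C.

n = 14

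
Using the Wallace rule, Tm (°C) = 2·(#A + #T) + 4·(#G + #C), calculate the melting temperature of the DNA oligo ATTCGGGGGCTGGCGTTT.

58°C

Counting bases: G=8, T=6, A=1, C=3
So N_AT = 7 and N_GC = 11.
Tm = 2(7) + 4(11) = 14 + 44 = 58°C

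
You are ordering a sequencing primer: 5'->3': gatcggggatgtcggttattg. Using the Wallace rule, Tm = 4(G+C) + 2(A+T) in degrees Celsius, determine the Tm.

64°C

Counting bases: A=3, C=2, T=7, G=9
A+T = 10, G+C = 11
Tm = 2×10 + 4×11 = 64°C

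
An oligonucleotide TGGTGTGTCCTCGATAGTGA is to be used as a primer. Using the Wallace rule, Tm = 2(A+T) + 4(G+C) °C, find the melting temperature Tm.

60°C

Scanning the sequence gives A=3, T=7, G=7, C=3.
A+T = 10, G+C = 10
Tm = 4·10 + 2·10 = 40 + 20 = 60°C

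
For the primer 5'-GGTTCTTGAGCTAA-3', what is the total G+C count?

Counting bases: G=4, A=3, C=2, T=5
Total G or C: 4 + 2 = 6

6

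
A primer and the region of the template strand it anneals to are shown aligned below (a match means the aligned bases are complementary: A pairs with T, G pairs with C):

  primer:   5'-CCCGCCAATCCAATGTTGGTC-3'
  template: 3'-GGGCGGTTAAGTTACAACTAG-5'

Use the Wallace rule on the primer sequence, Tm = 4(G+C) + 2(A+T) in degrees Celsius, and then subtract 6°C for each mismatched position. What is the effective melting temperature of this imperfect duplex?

54°C

Primer base counts: A=4, T=5, G=4, C=8 → A+T=9, G+C=12
Perfect-match Tm = 2(9) + 4(12) = 18 + 48 = 66°C
Mismatches (positions where the bases are not complementary): 2 (at positions 10, 19)
Effective Tm = 66 − 2×6 = 66 − 12 = 54°C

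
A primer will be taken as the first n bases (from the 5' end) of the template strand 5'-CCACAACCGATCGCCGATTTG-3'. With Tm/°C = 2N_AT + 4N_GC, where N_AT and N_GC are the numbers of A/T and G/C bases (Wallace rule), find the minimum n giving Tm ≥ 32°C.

n = 10

First 9 bases: CCACAACCG → Tm = 30°C (< 32°C)
First 10 bases: CCACAACCGA → Tm = 32°C (≥ 32°C)
Each additional base adds 2°C (A/T) or 4°C (G/C), so Tm is non-decreasing in n; n = 10 is the first length to reach 32°C.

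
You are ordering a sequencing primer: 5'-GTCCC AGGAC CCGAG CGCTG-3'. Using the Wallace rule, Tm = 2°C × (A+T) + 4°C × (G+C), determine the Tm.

Counting bases: T=2, C=8, A=3, G=7
So N_AT = 5 and N_GC = 15.
Tm = 4·15 + 2·5 = 60 + 10 = 70°C

70°C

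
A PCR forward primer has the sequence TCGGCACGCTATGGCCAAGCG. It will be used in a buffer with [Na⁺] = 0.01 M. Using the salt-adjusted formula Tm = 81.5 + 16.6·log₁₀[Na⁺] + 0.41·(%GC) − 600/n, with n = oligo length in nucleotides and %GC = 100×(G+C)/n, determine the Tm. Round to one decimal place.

Length n = 21. A=4, G=7, C=7, T=3
G+C = 14, so %GC = 14/21 × 100 = 66.667%
Salt term: 16.6 × (-2) = -33.2
GC term: 0.41 × 66.667 = 27.333; length term: −600/21 = −28.571
Tm = 81.5 + (-33.2) + 27.333 − 28.571 = 47.062 → 47.1°C

47.1°C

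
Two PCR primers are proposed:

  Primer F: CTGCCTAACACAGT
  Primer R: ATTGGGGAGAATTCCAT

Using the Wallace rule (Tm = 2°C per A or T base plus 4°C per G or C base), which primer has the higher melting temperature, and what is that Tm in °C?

Primer F: A+T=7, G+C=7 → Tm = 2(7)+4(7) = 42°C
Primer R: A+T=10, G+C=7 → Tm = 2(10)+4(7) = 48°C
42°C vs 48°C → primer R is higher.

Primer R, 48°C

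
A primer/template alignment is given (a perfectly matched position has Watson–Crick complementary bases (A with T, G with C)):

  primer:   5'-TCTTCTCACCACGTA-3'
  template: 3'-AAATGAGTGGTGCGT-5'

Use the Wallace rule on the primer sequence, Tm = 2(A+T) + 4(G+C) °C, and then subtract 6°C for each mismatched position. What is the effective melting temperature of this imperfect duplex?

Primer base counts: A=3, T=5, G=1, C=6 → A+T=8, G+C=7
Perfect-match Tm = 2(8) + 4(7) = 16 + 28 = 44°C
Mismatches (positions where the bases are not complementary): 3 (at positions 2, 4, 14)
Effective Tm = 44 − 3×6 = 44 − 18 = 26°C

26°C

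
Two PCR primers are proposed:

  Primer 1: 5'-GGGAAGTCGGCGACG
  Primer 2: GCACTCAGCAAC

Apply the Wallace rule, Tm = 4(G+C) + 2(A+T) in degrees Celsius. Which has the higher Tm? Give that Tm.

Primer 1, 52°C

Primer 1: A+T=4, G+C=11 → Tm = 2(4)+4(11) = 52°C
Primer 2: A+T=5, G+C=7 → Tm = 2(5)+4(7) = 38°C
52°C vs 38°C → primer 1 is higher.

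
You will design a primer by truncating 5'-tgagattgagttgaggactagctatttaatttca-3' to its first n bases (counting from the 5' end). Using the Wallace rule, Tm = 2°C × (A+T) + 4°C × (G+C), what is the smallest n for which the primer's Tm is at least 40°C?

First 14 bases: TGAGATTGAGTTGA → Tm = 38°C (< 40°C)
First 15 bases: TGAGATTGAGTTGAG → Tm = 42°C (≥ 40°C)
Each additional base adds 2°C (A/T) or 4°C (G/C), so Tm is non-decreasing in n; n = 15 is the first length to reach 40°C.

n = 15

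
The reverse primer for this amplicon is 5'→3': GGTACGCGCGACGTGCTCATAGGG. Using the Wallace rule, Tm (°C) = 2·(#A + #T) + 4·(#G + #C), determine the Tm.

80°C

Counting bases: G=10, A=4, T=4, C=6
AT pairs contribute 8, GC pairs contribute 16.
Tm = 4·16 + 2·8 = 64 + 16 = 80°C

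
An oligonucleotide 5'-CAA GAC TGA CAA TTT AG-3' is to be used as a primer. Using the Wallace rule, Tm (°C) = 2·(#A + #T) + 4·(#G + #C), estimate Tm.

46°C

Base counts: G=3, C=3, A=7, T=4
So N_AT = 11 and N_GC = 6.
Tm = 2×11 + 4×6 = 46°C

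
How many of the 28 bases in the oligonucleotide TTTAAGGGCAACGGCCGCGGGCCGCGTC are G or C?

T=4, C=9, A=4, G=11
G+C = 11 + 9 = 20

20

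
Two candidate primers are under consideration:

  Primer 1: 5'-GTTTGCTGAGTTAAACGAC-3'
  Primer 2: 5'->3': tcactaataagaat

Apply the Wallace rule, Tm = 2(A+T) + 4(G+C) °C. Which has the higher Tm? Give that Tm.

Primer 1: A+T=11, G+C=8 → Tm = 2(11)+4(8) = 54°C
Primer 2: A+T=11, G+C=3 → Tm = 2(11)+4(3) = 34°C
54°C vs 34°C → primer 1 is higher.

Primer 1, 54°C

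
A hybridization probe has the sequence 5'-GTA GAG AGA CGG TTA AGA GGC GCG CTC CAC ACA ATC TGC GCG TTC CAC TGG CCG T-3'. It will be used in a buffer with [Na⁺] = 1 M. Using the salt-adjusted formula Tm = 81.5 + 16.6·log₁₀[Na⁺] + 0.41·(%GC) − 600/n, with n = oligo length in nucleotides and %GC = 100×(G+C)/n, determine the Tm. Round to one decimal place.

Length n = 55. Counting bases: G=17, T=10, A=12, C=16
G+C = 33, so %GC = 33/55 × 100 = 60%
Salt term: 16.6 × (0) = 0
GC term: 0.41 × 60 = 24.6; length term: −600/55 = −10.909
Tm = 81.5 + (0) + 24.6 − 10.909 = 95.191 → 95.2°C

95.2°C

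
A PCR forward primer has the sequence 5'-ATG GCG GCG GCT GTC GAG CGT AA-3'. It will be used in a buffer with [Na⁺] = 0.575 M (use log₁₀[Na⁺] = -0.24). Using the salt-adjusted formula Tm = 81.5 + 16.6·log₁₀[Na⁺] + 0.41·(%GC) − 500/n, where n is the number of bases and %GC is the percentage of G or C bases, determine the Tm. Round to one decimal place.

82.5°C

Length n = 23. Scanning the sequence gives A=4, C=5, T=4, G=10.
G+C = 15, so %GC = 15/23 × 100 = 65.217%
Salt term: 16.6 × (-0.24) = -3.984
GC term: 0.41 × 65.217 = 26.739; length term: −500/23 = −21.739
Tm = 81.5 + (-3.984) + 26.739 − 21.739 = 82.516 → 82.5°C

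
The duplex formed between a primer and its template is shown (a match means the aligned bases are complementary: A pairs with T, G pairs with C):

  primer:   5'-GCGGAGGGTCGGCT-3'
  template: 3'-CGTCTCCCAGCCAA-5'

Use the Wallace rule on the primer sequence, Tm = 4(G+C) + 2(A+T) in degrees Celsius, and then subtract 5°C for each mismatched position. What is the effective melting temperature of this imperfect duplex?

40°C

Primer base counts: A=1, T=2, G=8, C=3 → A+T=3, G+C=11
Perfect-match Tm = 2(3) + 4(11) = 6 + 44 = 50°C
Mismatches (positions where the bases are not complementary): 2 (at positions 3, 13)
Effective Tm = 50 − 2×5 = 50 − 10 = 40°C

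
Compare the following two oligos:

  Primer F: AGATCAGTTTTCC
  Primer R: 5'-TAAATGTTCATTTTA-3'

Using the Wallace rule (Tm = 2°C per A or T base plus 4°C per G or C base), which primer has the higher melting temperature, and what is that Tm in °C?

Primer F: A+T=8, G+C=5 → Tm = 2(8)+4(5) = 36°C
Primer R: A+T=13, G+C=2 → Tm = 2(13)+4(2) = 34°C
36°C vs 34°C → primer F is higher.

Primer F, 36°C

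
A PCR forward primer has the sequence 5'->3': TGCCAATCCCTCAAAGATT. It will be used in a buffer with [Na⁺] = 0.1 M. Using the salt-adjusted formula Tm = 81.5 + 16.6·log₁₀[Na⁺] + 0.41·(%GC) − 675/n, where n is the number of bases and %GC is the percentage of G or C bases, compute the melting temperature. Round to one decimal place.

46.6°C

Length n = 19. Counting bases: C=6, T=5, G=2, A=6
G+C = 8, so %GC = 8/19 × 100 = 42.105%
Salt term: 16.6 × (-1) = -16.6
GC term: 0.41 × 42.105 = 17.263; length term: −675/19 = −35.526
Tm = 81.5 + (-16.6) + 17.263 − 35.526 = 46.637 → 46.6°C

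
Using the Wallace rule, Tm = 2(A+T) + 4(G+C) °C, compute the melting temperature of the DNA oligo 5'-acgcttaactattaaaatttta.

Counting bases: C=3, A=9, G=1, T=9
A+T = 18, G+C = 4
Tm = 4·4 + 2·18 = 16 + 36 = 52°C

52°C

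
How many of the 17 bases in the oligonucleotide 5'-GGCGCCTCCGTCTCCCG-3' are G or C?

14

Scanning the sequence gives G=5, A=0, T=3, C=9.
G+C = 5 + 9 = 14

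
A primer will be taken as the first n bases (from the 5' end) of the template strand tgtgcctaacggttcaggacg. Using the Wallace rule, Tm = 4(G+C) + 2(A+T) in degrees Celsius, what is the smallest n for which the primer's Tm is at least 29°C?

First 9 bases: TGTGCCTAA → Tm = 26°C (< 29°C)
First 10 bases: TGTGCCTAAC → Tm = 30°C (≥ 29°C)
Since every base adds ≥2°C, Tm only increases with n, so the threshold is first crossed at n = 10.

n = 10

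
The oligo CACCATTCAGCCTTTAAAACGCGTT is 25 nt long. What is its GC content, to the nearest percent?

Base counts: A=7, T=7, G=3, C=8
G+C = 3 + 8 = 11 out of 25 bases
%GC = 11/25 × 100 = 44% ≈ 44%

44%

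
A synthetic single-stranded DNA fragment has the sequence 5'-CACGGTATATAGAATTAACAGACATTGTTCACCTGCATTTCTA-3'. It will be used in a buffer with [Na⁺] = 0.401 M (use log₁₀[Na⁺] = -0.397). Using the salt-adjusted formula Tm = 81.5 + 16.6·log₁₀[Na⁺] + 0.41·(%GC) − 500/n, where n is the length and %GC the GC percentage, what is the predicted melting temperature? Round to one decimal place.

77.6°C

Length n = 43. Scanning the sequence gives T=14, A=14, G=6, C=9.
G+C = 15, so %GC = 15/43 × 100 = 34.884%
Salt term: 16.6 × (-0.397) = -6.59
GC term: 0.41 × 34.884 = 14.302; length term: −500/43 = −11.628
Tm = 81.5 + (-6.59) + 14.302 − 11.628 = 77.584 → 77.6°C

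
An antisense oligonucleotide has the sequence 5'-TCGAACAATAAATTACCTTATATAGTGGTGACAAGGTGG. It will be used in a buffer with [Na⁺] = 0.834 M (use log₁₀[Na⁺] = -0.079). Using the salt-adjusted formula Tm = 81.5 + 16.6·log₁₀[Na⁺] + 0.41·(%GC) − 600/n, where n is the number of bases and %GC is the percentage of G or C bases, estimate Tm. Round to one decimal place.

79.5°C

Length n = 39. Counting bases: T=11, G=9, A=14, C=5
G+C = 14, so %GC = 14/39 × 100 = 35.897%
Salt term: 16.6 × (-0.079) = -1.311
GC term: 0.41 × 35.897 = 14.718; length term: −600/39 = −15.385
Tm = 81.5 + (-1.311) + 14.718 − 15.385 = 79.522 → 79.5°C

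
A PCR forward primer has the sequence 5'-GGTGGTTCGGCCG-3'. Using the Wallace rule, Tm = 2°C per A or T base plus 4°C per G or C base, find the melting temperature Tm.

Counting bases: A=0, C=3, T=3, G=7
AT pairs contribute 3, GC pairs contribute 10.
Tm = 2×3 + 4×10 = 46°C

46°C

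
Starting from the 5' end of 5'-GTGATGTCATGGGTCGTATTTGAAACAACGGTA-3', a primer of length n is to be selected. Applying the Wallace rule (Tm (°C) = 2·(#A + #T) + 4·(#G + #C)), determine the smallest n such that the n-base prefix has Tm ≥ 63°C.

n = 22

First 21 bases: GTGATGTCATGGGTCGTATTT → Tm = 60°C (< 63°C)
First 22 bases: GTGATGTCATGGGTCGTATTTG → Tm = 64°C (≥ 63°C)
Since every base adds ≥2°C, Tm only increases with n, so the threshold is first crossed at n = 22.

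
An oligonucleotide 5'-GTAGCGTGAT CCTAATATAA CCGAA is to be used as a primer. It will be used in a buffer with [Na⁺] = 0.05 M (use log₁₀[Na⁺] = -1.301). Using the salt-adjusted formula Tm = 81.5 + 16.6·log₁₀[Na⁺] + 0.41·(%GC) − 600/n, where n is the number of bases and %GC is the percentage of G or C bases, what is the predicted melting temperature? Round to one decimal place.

52.3°C

Length n = 25. Counting bases: G=5, C=5, A=9, T=6
G+C = 10, so %GC = 10/25 × 100 = 40%
Salt term: 16.6 × (-1.301) = -21.597
GC term: 0.41 × 40 = 16.4; length term: −600/25 = −24
Tm = 81.5 + (-21.597) + 16.4 − 24 = 52.303 → 52.3°C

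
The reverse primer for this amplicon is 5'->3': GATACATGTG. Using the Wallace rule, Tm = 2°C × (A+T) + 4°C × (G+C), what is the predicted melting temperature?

28°C

Scanning the sequence gives C=1, T=3, A=3, G=3.
A+T = 6, G+C = 4
Tm = 4·4 + 2·6 = 16 + 12 = 28°C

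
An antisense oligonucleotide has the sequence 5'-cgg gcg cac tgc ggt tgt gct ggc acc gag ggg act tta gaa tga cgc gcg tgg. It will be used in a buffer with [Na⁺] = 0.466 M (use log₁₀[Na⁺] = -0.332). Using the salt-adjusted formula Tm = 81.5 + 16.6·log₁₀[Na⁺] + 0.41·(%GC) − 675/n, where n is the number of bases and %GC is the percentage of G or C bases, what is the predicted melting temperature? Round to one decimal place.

Length n = 54. Scanning the sequence gives G=23, T=10, C=13, A=8.
G+C = 36, so %GC = 36/54 × 100 = 66.667%
Salt term: 16.6 × (-0.332) = -5.511
GC term: 0.41 × 66.667 = 27.333; length term: −675/54 = −12.5
Tm = 81.5 + (-5.511) + 27.333 − 12.5 = 90.822 → 90.8°C

90.8°C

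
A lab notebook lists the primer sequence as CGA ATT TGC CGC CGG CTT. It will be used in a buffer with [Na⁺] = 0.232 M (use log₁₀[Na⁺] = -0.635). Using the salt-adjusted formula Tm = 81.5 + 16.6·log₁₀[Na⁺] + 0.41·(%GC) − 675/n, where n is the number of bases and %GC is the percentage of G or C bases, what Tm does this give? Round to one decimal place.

Length n = 18. Base counts: A=2, T=5, G=5, C=6
G+C = 11, so %GC = 11/18 × 100 = 61.111%
Salt term: 16.6 × (-0.635) = -10.541
GC term: 0.41 × 61.111 = 25.056; length term: −675/18 = −37.5
Tm = 81.5 + (-10.541) + 25.056 − 37.5 = 58.515 → 58.5°C

58.5°C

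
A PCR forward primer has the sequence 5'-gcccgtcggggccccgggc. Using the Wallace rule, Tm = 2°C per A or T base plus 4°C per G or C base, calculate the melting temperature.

74°C

Base counts: C=9, G=9, A=0, T=1
AT pairs contribute 1, GC pairs contribute 18.
Tm = 4·18 + 2·1 = 72 + 2 = 74°C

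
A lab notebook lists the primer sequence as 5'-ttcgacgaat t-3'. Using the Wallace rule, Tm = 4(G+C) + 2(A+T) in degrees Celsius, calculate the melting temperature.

30°C

G=2, C=2, A=3, T=4
AT pairs contribute 7, GC pairs contribute 4.
Tm = 2×7 + 4×4 = 30°C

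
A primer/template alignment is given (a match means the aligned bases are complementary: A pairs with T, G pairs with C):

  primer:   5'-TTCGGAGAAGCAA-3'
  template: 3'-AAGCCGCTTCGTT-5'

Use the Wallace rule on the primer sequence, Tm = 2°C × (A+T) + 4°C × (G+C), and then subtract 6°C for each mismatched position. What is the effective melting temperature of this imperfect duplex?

32°C

Primer base counts: A=5, T=2, G=4, C=2 → A+T=7, G+C=6
Perfect-match Tm = 2(7) + 4(6) = 14 + 24 = 38°C
Mismatches (positions where the bases are not complementary): 1 (at position 6)
Effective Tm = 38 − 1×6 = 38 − 6 = 32°C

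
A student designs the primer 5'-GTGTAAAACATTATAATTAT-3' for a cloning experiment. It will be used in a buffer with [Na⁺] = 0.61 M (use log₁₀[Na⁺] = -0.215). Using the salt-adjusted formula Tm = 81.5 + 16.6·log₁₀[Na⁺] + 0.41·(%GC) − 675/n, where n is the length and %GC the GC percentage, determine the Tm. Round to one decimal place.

Length n = 20. T=8, C=1, A=9, G=2
G+C = 3, so %GC = 3/20 × 100 = 15%
Salt term: 16.6 × (-0.215) = -3.569
GC term: 0.41 × 15 = 6.15; length term: −675/20 = −33.75
Tm = 81.5 + (-3.569) + 6.15 − 33.75 = 50.331 → 50.3°C

50.3°C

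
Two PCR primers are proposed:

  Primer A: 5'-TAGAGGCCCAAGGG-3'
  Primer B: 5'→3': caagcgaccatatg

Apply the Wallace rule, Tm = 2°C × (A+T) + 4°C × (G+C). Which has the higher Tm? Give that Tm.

Primer A, 46°C

Primer A: A+T=5, G+C=9 → Tm = 2(5)+4(9) = 46°C
Primer B: A+T=7, G+C=7 → Tm = 2(7)+4(7) = 42°C
46°C vs 42°C → primer A is higher.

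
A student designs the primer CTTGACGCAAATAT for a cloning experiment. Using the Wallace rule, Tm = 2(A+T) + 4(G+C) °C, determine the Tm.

38°C

Scanning the sequence gives G=2, A=5, T=4, C=3.
So N_AT = 9 and N_GC = 5.
Tm = 4·5 + 2·9 = 20 + 18 = 38°C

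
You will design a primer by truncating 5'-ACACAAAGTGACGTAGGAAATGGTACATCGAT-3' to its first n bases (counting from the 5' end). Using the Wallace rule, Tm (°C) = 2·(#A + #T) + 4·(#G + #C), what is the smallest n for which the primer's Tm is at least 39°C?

First 13 bases: ACACAAAGTGACG → Tm = 38°C (< 39°C)
First 14 bases: ACACAAAGTGACGT → Tm = 40°C (≥ 39°C)
Since every base adds ≥2°C, Tm only increases with n, so the threshold is first crossed at n = 14.

n = 14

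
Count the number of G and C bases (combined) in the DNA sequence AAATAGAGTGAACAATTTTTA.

4

Base counts: T=7, C=1, A=10, G=3
G+C = 3 + 1 = 4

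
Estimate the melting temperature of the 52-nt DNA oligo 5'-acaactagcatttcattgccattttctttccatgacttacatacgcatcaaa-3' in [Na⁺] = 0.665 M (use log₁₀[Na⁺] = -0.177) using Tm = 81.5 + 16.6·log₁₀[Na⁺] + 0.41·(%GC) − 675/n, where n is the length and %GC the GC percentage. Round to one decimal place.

Length n = 52. Base counts: C=14, T=18, G=4, A=16
G+C = 18, so %GC = 18/52 × 100 = 34.615%
Salt term: 16.6 × (-0.177) = -2.938
GC term: 0.41 × 34.615 = 14.192; length term: −675/52 = −12.981
Tm = 81.5 + (-2.938) + 14.192 − 12.981 = 79.773 → 79.8°C

79.8°C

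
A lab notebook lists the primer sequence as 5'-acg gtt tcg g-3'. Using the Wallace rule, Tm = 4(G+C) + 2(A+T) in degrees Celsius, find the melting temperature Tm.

32°C

Scanning the sequence gives G=4, A=1, T=3, C=2.
So N_AT = 4 and N_GC = 6.
Tm = 4·6 + 2·4 = 24 + 8 = 32°C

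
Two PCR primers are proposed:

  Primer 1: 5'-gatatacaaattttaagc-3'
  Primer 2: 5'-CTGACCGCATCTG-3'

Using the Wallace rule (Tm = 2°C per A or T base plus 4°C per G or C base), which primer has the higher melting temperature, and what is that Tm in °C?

Primer 1, 44°C

Primer 1: A+T=14, G+C=4 → Tm = 2(14)+4(4) = 44°C
Primer 2: A+T=5, G+C=8 → Tm = 2(5)+4(8) = 42°C
44°C vs 42°C → primer 1 is higher.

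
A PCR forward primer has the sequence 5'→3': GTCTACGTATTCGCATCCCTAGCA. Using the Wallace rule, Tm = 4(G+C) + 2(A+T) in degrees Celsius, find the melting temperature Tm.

72°C

Base counts: A=5, C=8, G=4, T=7
A+T = 12, G+C = 12
Tm = 2(12) + 4(12) = 24 + 48 = 72°C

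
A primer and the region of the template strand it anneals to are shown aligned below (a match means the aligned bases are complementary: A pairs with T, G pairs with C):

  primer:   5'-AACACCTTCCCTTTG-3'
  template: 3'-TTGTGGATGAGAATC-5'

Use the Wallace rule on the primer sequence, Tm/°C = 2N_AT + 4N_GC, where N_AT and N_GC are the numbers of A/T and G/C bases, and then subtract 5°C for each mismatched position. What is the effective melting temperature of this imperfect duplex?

Primer base counts: A=3, T=5, G=1, C=6 → A+T=8, G+C=7
Perfect-match Tm = 2(8) + 4(7) = 16 + 28 = 44°C
Mismatches (positions where the bases are not complementary): 3 (at positions 8, 10, 14)
Effective Tm = 44 − 3×5 = 44 − 15 = 29°C

29°C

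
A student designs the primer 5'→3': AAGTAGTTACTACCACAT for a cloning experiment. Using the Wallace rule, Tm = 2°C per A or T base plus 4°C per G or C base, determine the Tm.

Counting bases: T=5, G=2, C=4, A=7
AT pairs contribute 12, GC pairs contribute 6.
Tm = 2×12 + 4×6 = 48°C

48°C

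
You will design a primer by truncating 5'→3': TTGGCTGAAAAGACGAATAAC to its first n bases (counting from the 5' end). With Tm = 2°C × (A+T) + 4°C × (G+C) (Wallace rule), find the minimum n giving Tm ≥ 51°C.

n = 19

First 18 bases: TTGGCTGAAAAGACGAAT → Tm = 50°C (< 51°C)
First 19 bases: TTGGCTGAAAAGACGAATA → Tm = 52°C (≥ 51°C)
Each additional base adds 2°C (A/T) or 4°C (G/C), so Tm is non-decreasing in n; n = 19 is the first length to reach 51°C.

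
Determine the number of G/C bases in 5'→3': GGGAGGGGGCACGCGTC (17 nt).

Counting bases: C=4, G=10, T=1, A=2
Total G or C: 10 + 4 = 14

14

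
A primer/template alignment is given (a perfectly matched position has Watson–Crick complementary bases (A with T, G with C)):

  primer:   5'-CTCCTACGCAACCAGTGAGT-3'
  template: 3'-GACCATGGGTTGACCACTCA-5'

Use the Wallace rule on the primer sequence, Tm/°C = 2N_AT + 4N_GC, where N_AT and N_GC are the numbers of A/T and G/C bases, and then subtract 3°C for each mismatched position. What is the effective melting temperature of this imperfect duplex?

Primer base counts: A=5, T=4, G=4, C=7 → A+T=9, G+C=11
Perfect-match Tm = 2(9) + 4(11) = 18 + 44 = 62°C
Mismatches (positions where the bases are not complementary): 5 (at positions 3, 4, 8, 13, 14)
Effective Tm = 62 − 5×3 = 62 − 15 = 47°C

47°C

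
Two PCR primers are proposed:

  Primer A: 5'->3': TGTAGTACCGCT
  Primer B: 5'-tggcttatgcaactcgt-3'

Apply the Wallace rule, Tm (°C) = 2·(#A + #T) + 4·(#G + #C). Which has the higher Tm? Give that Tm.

Primer B, 50°C

Primer A: A+T=6, G+C=6 → Tm = 2(6)+4(6) = 36°C
Primer B: A+T=9, G+C=8 → Tm = 2(9)+4(8) = 50°C
36°C vs 50°C → primer B is higher.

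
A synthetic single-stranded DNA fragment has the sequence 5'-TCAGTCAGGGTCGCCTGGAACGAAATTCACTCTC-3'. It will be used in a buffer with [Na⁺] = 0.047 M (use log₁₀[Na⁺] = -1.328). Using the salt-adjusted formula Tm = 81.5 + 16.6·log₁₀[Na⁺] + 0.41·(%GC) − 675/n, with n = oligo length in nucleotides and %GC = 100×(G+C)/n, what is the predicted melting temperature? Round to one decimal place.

61.3°C

Length n = 34. Base counts: G=8, T=8, C=10, A=8
G+C = 18, so %GC = 18/34 × 100 = 52.941%
Salt term: 16.6 × (-1.328) = -22.045
GC term: 0.41 × 52.941 = 21.706; length term: −675/34 = −19.853
Tm = 81.5 + (-22.045) + 21.706 − 19.853 = 61.308 → 61.3°C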